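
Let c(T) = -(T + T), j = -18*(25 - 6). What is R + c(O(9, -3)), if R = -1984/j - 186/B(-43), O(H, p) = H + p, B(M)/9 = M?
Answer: -42046/7353 ≈ -5.7182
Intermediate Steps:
B(M) = 9*M
j = -342 (j = -18*19 = -342)
c(T) = -2*T
R = 46190/7353 (R = -1984/(-342) - 186/(9*(-43)) = -1984*(-1/342) - 186/(-387) = 992/171 - 186*(-1/387) = 992/171 + 62/129 = 46190/7353 ≈ 6.2818)
R + c(O(9, -3)) = 46190/7353 - 2*(9 - 3) = 46190/7353 - 2*6 = 46190/7353 - 12 = -42046/7353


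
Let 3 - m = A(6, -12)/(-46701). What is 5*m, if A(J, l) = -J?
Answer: 233495/15567 ≈ 14.999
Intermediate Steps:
m = 46699/15567 (m = 3 - (-1*6)/(-46701) = 3 - (-6)*(-1)/46701 = 3 - 1*2/15567 = 3 - 2/15567 = 46699/15567 ≈ 2.9999)
5*m = 5*(46699/15567) = 233495/15567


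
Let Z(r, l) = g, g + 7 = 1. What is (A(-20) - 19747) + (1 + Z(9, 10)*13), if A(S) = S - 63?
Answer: -19907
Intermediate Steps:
g = -6 (g = -7 + 1 = -6)
Z(r, l) = -6
A(S) = -63 + S
(A(-20) - 19747) + (1 + Z(9, 10)*13) = ((-63 - 20) - 19747) + (1 - 6*13) = (-83 - 19747) + (1 - 78) = -19830 - 77 = -19907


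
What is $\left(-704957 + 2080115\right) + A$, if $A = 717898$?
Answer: $2093056$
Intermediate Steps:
$\left(-704957 + 2080115\right) + A = \left(-704957 + 2080115\right) + 717898 = 1375158 + 717898 = 2093056$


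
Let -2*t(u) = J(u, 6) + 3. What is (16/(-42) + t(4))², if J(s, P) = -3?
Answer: 64/441 ≈ 0.14512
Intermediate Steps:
t(u) = 0 (t(u) = -(-3 + 3)/2 = -½*0 = 0)
(16/(-42) + t(4))² = (16/(-42) + 0)² = (16*(-1/42) + 0)² = (-8/21 + 0)² = (-8/21)² = 64/441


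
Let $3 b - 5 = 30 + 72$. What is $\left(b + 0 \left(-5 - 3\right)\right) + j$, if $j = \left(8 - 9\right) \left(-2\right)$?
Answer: $\frac{113}{3} \approx 37.667$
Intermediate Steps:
$b = \frac{107}{3}$ ($b = \frac{5}{3} + \frac{30 + 72}{3} = \frac{5}{3} + \frac{1}{3} \cdot 102 = \frac{5}{3} + 34 = \frac{107}{3} \approx 35.667$)
$j = 2$ ($j = \left(-1\right) \left(-2\right) = 2$)
$\left(b + 0 \left(-5 - 3\right)\right) + j = \left(\frac{107}{3} + 0 \left(-5 - 3\right)\right) + 2 = \left(\frac{107}{3} + 0 \left(-8\right)\right) + 2 = \left(\frac{107}{3} + 0\right) + 2 = \frac{107}{3} + 2 = \frac{113}{3}$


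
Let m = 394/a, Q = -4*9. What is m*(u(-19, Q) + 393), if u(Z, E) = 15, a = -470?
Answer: -80376/235 ≈ -342.03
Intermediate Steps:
Q = -36
m = -197/235 (m = 394/(-470) = 394*(-1/470) = -197/235 ≈ -0.83830)
m*(u(-19, Q) + 393) = -197*(15 + 393)/235 = -197/235*408 = -80376/235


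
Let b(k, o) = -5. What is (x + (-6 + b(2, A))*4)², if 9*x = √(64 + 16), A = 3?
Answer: 156896/81 - 352*√5/9 ≈ 1849.5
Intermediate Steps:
x = 4*√5/9 (x = √(64 + 16)/9 = √80/9 = (4*√5)/9 = 4*√5/9 ≈ 0.99381)
(x + (-6 + b(2, A))*4)² = (4*√5/9 + (-6 - 5)*4)² = (4*√5/9 - 11*4)² = (4*√5/9 - 44)² = (-44 + 4*√5/9)²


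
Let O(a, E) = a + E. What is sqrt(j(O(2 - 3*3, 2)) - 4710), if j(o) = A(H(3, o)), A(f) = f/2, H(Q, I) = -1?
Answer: I*sqrt(18842)/2 ≈ 68.633*I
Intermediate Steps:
A(f) = f/2 (A(f) = f*(1/2) = f/2)
O(a, E) = E + a
j(o) = -1/2 (j(o) = (1/2)*(-1) = -1/2)
sqrt(j(O(2 - 3*3, 2)) - 4710) = sqrt(-1/2 - 4710) = sqrt(-9421/2) = I*sqrt(18842)/2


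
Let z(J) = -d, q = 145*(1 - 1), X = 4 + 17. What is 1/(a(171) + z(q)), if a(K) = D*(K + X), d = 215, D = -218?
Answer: -1/42071 ≈ -2.3769e-5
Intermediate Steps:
X = 21
q = 0 (q = 145*0 = 0)
a(K) = -4578 - 218*K (a(K) = -218*(K + 21) = -218*(21 + K) = -4578 - 218*K)
z(J) = -215 (z(J) = -1*215 = -215)
1/(a(171) + z(q)) = 1/((-4578 - 218*171) - 215) = 1/((-4578 - 37278) - 215) = 1/(-41856 - 215) = 1/(-42071) = -1/42071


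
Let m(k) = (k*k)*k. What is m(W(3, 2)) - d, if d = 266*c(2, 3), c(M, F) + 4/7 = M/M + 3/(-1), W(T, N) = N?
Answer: 692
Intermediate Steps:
c(M, F) = -18/7 (c(M, F) = -4/7 + (M/M + 3/(-1)) = -4/7 + (1 + 3*(-1)) = -4/7 + (1 - 3) = -4/7 - 2 = -18/7)
d = -684 (d = 266*(-18/7) = -684)
m(k) = k³ (m(k) = k²*k = k³)
m(W(3, 2)) - d = 2³ - 1*(-684) = 8 + 684 = 692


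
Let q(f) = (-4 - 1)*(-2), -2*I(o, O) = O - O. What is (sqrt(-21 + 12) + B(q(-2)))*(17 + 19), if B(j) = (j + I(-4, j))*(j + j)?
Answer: 7200 + 108*I ≈ 7200.0 + 108.0*I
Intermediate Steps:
I(o, O) = 0 (I(o, O) = -(O - O)/2 = -1/2*0 = 0)
q(f) = 10 (q(f) = -5*(-2) = 10)
B(j) = 2*j**2 (B(j) = (j + 0)*(j + j) = j*(2*j) = 2*j**2)
(sqrt(-21 + 12) + B(q(-2)))*(17 + 19) = (sqrt(-21 + 12) + 2*10**2)*(17 + 19) = (sqrt(-9) + 2*100)*36 = (3*I + 200)*36 = (200 + 3*I)*36 = 7200 + 108*I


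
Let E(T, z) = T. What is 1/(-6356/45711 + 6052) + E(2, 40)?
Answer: 553318943/276636616 ≈ 2.0002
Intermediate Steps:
1/(-6356/45711 + 6052) + E(2, 40) = 1/(-6356/45711 + 6052) + 2 = 1/(276636616/45711) + 2 = 45711/276636616 + 2 = 553318943/276636616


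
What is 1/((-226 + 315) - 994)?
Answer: -1/905 ≈ -0.0011050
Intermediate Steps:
1/((-226 + 315) - 994) = 1/(89 - 994) = 1/(-905) = -1/905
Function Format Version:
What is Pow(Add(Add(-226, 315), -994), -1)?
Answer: Rational(-1, 905) ≈ -0.0011050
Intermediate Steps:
Pow(Add(Add(-226, 315), -994), -1) = Pow(Add(89, -994), -1) = Pow(-905, -1) = Rational(-1, 905)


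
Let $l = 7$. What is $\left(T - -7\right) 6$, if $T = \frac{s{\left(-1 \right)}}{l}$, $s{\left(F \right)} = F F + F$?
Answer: $42$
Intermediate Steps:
$s{\left(F \right)} = F + F^{2}$ ($s{\left(F \right)} = F^{2} + F = F + F^{2}$)
$T = 0$ ($T = \frac{\left(-1\right) \left(1 - 1\right)}{7} = \left(-1\right) 0 \cdot \frac{1}{7} = 0 \cdot \frac{1}{7} = 0$)
$\left(T - -7\right) 6 = \left(0 - -7\right) 6 = \left(0 + 7\right) 6 = 7 \cdot 6 = 42$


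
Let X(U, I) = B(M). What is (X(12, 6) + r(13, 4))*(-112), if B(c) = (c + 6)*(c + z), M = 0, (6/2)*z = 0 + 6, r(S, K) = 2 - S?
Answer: -112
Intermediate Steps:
z = 2 (z = (0 + 6)/3 = (⅓)*6 = 2)
B(c) = (2 + c)*(6 + c) (B(c) = (c + 6)*(c + 2) = (6 + c)*(2 + c) = (2 + c)*(6 + c))
X(U, I) = 12 (X(U, I) = 12 + 0² + 8*0 = 12 + 0 + 0 = 12)
(X(12, 6) + r(13, 4))*(-112) = (12 + (2 - 1*13))*(-112) = (12 + (2 - 13))*(-112) = (12 - 11)*(-112) = 1*(-112) = -112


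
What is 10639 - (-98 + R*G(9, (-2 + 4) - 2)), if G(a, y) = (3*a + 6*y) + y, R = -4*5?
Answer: 11277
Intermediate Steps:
R = -20
G(a, y) = 3*a + 7*y
10639 - (-98 + R*G(9, (-2 + 4) - 2)) = 10639 - (-98 - 20*(3*9 + 7*((-2 + 4) - 2))) = 10639 - (-98 - 20*(27 + 7*(2 - 2))) = 10639 - (-98 - 20*(27 + 7*0)) = 10639 - (-98 - 20*(27 + 0)) = 10639 - (-98 - 20*27) = 10639 - (-98 - 540) = 10639 - 1*(-638) = 10639 + 638 = 11277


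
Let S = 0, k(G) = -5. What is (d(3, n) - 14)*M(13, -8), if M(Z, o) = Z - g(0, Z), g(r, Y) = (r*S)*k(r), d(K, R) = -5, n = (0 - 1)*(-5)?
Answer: -247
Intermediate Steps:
n = 5 (n = -1*(-5) = 5)
g(r, Y) = 0 (g(r, Y) = (r*0)*(-5) = 0*(-5) = 0)
M(Z, o) = Z (M(Z, o) = Z - 1*0 = Z + 0 = Z)
(d(3, n) - 14)*M(13, -8) = (-5 - 14)*13 = -19*13 = -247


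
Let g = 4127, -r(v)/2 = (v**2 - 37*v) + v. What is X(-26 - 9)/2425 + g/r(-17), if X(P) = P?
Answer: -2014209/873970 ≈ -2.3047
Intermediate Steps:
r(v) = -2*v**2 + 72*v (r(v) = -2*((v**2 - 37*v) + v) = -2*(v**2 - 36*v) = -2*v**2 + 72*v)
X(-26 - 9)/2425 + g/r(-17) = (-26 - 9)/2425 + 4127/((2*(-17)*(36 - 1*(-17)))) = -35*1/2425 + 4127/((2*(-17)*(36 + 17))) = -7/485 + 4127/((2*(-17)*53)) = -7/485 + 4127/(-1802) = -7/485 + 4127*(-1/1802) = -7/485 - 4127/1802 = -2014209/873970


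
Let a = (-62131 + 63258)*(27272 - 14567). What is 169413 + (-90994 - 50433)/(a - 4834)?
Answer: 2424926886086/14313701 ≈ 1.6941e+5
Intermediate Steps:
a = 14318535 (a = 1127*12705 = 14318535)
169413 + (-90994 - 50433)/(a - 4834) = 169413 + (-90994 - 50433)/(14318535 - 4834) = 169413 - 141427/14313701 = 2424926886086/14313701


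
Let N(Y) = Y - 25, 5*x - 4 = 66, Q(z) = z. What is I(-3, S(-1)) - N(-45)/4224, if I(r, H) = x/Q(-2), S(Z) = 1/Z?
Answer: -14749/2112 ≈ -6.9834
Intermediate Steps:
x = 14 (x = 4/5 + (1/5)*66 = 4/5 + 66/5 = 14)
I(r, H) = -7 (I(r, H) = 14/(-2) = 14*(-1/2) = -7)
N(Y) = -25 + Y
I(-3, S(-1)) - N(-45)/4224 = -7 - (-25 - 45)/4224 = -7 - (-70)/4224 = -7 - 1*(-35/2112) = -7 + 35/2112 = -14749/2112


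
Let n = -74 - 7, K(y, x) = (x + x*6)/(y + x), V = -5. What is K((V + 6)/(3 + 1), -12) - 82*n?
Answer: 312510/47 ≈ 6649.1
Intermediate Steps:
K(y, x) = 7*x/(x + y) (K(y, x) = (x + 6*x)/(x + y) = (7*x)/(x + y) = 7*x/(x + y))
n = -81
K((V + 6)/(3 + 1), -12) - 82*n = 7*(-12)/(-12 + (-5 + 6)/(3 + 1)) - 82*(-81) = 7*(-12)/(-12 + 1/4) + 6642 = 7*(-12)/(-47/4) + 6642 = 7*(-12)*(-4/47) + 6642 = 336/47 + 6642 = 312510/47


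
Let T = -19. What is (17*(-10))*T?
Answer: 3230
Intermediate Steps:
(17*(-10))*T = (17*(-10))*(-19) = -170*(-19) = 3230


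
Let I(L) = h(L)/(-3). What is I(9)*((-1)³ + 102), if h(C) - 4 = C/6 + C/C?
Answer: -1313/6 ≈ -218.83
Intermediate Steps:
h(C) = 5 + C/6 (h(C) = 4 + (C/6 + C/C) = 4 + (C*(⅙) + 1) = 4 + (C/6 + 1) = 4 + (1 + C/6) = 5 + C/6)
I(L) = -5/3 - L/18 (I(L) = (5 + L/6)/(-3) = (5 + L/6)*(-⅓) = -5/3 - L/18)
I(9)*((-1)³ + 102) = (-5/3 - 1/18*9)*((-1)³ + 102) = (-5/3 - ½)*(-1 + 102) = -13/6*101 = -1313/6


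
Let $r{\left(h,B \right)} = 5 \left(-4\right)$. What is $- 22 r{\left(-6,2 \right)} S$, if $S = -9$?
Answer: $-3960$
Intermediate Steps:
$r{\left(h,B \right)} = -20$
$- 22 r{\left(-6,2 \right)} S = \left(-22\right) \left(-20\right) \left(-9\right) = 440 \left(-9\right) = -3960$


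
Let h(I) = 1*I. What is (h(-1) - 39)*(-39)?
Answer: 1560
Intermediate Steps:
h(I) = I
(h(-1) - 39)*(-39) = (-1 - 39)*(-39) = -40*(-39) = 1560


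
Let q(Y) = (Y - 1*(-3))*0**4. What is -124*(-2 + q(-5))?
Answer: 248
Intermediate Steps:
q(Y) = 0 (q(Y) = (Y + 3)*0 = (3 + Y)*0 = 0)
-124*(-2 + q(-5)) = -124*(-2 + 0) = -124*(-2) = 248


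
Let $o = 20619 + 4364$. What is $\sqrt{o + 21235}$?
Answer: $\sqrt{46218} \approx 214.98$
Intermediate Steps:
$o = 24983$
$\sqrt{o + 21235} = \sqrt{24983 + 21235} = \sqrt{46218}$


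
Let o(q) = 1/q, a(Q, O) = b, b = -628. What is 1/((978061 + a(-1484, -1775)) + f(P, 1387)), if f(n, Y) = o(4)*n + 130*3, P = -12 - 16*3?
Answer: 1/977808 ≈ 1.0227e-6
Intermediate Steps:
a(Q, O) = -628
P = -60 (P = -12 - 48 = -60)
f(n, Y) = 390 + n/4 (f(n, Y) = n/4 + 130*3 = n/4 + 390 = 390 + n/4)
1/((978061 + a(-1484, -1775)) + f(P, 1387)) = 1/((978061 - 628) + (390 + (1/4)*(-60))) = 1/(977433 + (390 - 15)) = 1/(977433 + 375) = 1/977808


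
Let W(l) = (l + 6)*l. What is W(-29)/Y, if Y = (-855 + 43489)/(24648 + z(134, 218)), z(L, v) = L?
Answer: 8264797/21317 ≈ 387.71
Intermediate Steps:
W(l) = l*(6 + l) (W(l) = (6 + l)*l = l*(6 + l))
Y = 21317/12391 (Y = (-855 + 43489)/(24648 + 134) = 42634/24782 = 42634*(1/24782) = 21317/12391 ≈ 1.7204)
W(-29)/Y = (-29*(6 - 29))/(21317/12391) = -29*(-23)*(12391/21317) = 667*(12391/21317) = 8264797/21317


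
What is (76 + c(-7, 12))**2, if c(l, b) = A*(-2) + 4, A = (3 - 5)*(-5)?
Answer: 3600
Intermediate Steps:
A = 10 (A = -2*(-5) = 10)
c(l, b) = -16 (c(l, b) = 10*(-2) + 4 = -20 + 4 = -16)
(76 + c(-7, 12))**2 = (76 - 16)**2 = 60**2 = 3600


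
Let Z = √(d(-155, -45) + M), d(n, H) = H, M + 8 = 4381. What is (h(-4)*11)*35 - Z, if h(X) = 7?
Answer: 2695 - 2*√1082 ≈ 2629.2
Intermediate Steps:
M = 4373 (M = -8 + 4381 = 4373)
Z = 2*√1082 (Z = √(-45 + 4373) = √4328 = 2*√1082 ≈ 65.788)
(h(-4)*11)*35 - Z = (7*11)*35 - 2*√1082 = 77*35 - 2*√1082 = 2695 - 2*√1082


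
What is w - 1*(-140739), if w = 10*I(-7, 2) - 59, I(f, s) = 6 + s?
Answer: 140760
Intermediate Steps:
w = 21 (w = 10*(6 + 2) - 59 = 10*8 - 59 = 80 - 59 = 21)
w - 1*(-140739) = 21 - 1*(-140739) = 21 + 140739 = 140760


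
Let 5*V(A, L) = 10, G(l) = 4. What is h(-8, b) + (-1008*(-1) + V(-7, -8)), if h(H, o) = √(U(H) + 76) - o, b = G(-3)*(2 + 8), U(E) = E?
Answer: 970 + 2*√17 ≈ 978.25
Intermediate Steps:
V(A, L) = 2 (V(A, L) = (⅕)*10 = 2)
b = 40 (b = 4*(2 + 8) = 4*10 = 40)
h(H, o) = √(76 + H) - o (h(H, o) = √(H + 76) - o = √(76 + H) - o)
h(-8, b) + (-1008*(-1) + V(-7, -8)) = (√(76 - 8) - 1*40) + (-1008*(-1) + 2) = (√68 - 40) + (-112*(-9) + 2) = (2*√17 - 40) + (1008 + 2) = (-40 + 2*√17) + 1010 = 970 + 2*√17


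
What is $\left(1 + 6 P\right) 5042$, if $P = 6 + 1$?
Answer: $216806$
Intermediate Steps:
$P = 7$
$\left(1 + 6 P\right) 5042 = \left(1 + 6 \cdot 7\right) 5042 = \left(1 + 42\right) 5042 = 43 \cdot 5042 = 216806$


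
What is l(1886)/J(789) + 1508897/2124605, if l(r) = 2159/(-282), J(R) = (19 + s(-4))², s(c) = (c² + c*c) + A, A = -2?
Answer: 145294282337/205504543230 ≈ 0.70701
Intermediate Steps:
s(c) = -2 + 2*c² (s(c) = (c² + c*c) - 2 = (c² + c²) - 2 = 2*c² - 2 = -2 + 2*c²)
J(R) = 2401 (J(R) = (19 + (-2 + 2*(-4)²))² = (19 + (-2 + 2*16))² = (19 + (-2 + 32))² = (19 + 30)² = 49² = 2401)
l(r) = -2159/282 (l(r) = 2159*(-1/282) = -2159/282)
l(1886)/J(789) + 1508897/2124605 = -2159/282/2401 + 1508897/2124605 = -2159/282*1/2401 + 1508897*(1/2124605) = -2159/677082 + 1508897/2124605 = 145294282337/205504543230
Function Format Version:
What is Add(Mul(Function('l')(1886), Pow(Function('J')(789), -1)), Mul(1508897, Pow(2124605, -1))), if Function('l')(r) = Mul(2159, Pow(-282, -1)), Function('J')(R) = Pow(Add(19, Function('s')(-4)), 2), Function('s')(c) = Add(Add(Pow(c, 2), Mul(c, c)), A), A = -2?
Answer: Rational(145294282337, 205504543230) ≈ 0.70701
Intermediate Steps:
Function('s')(c) = Add(-2, Mul(2, Pow(c, 2))) (Function('s')(c) = Add(Add(Pow(c, 2), Mul(c, c)), -2) = Add(Add(Pow(c, 2), Pow(c, 2)), -2) = Add(Mul(2, Pow(c, 2)), -2) = Add(-2, Mul(2, Pow(c, 2))))
Function('J')(R) = 2401 (Function('J')(R) = Pow(Add(19, Add(-2, Mul(2, Pow(-4, 2)))), 2) = Pow(Add(19, Add(-2, Mul(2, 16))), 2) = Pow(Add(19, Add(-2, 32)), 2) = Pow(Add(19, 30), 2) = Pow(49, 2) = 2401)
Function('l')(r) = Rational(-2159, 282) (Function('l')(r) = Mul(2159, Rational(-1, 282)) = Rational(-2159, 282))
Add(Mul(Function('l')(1886), Pow(Function('J')(789), -1)), Mul(1508897, Pow(2124605, -1))) = Add(Mul(Rational(-2159, 282), Pow(2401, -1)), Mul(1508897, Pow(2124605, -1))) = Add(Mul(Rational(-2159, 282), Rational(1, 2401)), Mul(1508897, Rational(1, 2124605))) = Add(Rational(-2159, 677082), Rational(1508897, 2124605)) = Rational(145294282337, 205504543230)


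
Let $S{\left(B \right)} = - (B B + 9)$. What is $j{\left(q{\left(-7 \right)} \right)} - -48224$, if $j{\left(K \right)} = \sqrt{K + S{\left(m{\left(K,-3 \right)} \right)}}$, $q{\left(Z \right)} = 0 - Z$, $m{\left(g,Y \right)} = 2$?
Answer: $48224 + i \sqrt{6} \approx 48224.0 + 2.4495 i$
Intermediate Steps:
$q{\left(Z \right)} = - Z$
$S{\left(B \right)} = -9 - B^{2}$ ($S{\left(B \right)} = - (B^{2} + 9) = - (9 + B^{2}) = -9 - B^{2}$)
$j{\left(K \right)} = \sqrt{-13 + K}$ ($j{\left(K \right)} = \sqrt{K - 13} = \sqrt{-13 + K}$)
$j{\left(q{\left(-7 \right)} \right)} - -48224 = \sqrt{-13 - -7} - -48224 = \sqrt{-13 + 7} + 48224 = \sqrt{-6} + 48224 = i \sqrt{6} + 48224 = 48224 + i \sqrt{6}$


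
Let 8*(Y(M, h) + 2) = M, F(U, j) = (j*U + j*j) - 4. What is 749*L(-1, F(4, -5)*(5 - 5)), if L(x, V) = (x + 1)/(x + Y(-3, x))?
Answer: 0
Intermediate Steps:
F(U, j) = -4 + j² + U*j (F(U, j) = (U*j + j²) - 4 = (j² + U*j) - 4 = -4 + j² + U*j)
Y(M, h) = -2 + M/8
L(x, V) = (1 + x)/(-19/8 + x) (L(x, V) = (x + 1)/(x + (-2 + (⅛)*(-3))) = (1 + x)/(x + (-2 - 3/8)) = (1 + x)/(x - 19/8) = (1 + x)/(-19/8 + x))
749*L(-1, F(4, -5)*(5 - 5)) = 749*(8*(1 - 1)/(-19 + 8*(-1))) = 749*(8*0/(-19 - 8)) = 749*(8*0/(-27)) = 749*(8*(-1/27)*0) = 749*0 = 0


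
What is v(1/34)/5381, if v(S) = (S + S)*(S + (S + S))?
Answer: 3/3110218 ≈ 9.6456e-7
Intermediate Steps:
v(S) = 6*S² (v(S) = (2*S)*(S + 2*S) = (2*S)*(3*S) = 6*S²)
v(1/34)/5381 = (6*(1/34)²)/5381 = (6*(1/34)²)*(1/5381) = (6*(1/1156))*(1/5381) = (3/578)*(1/5381) = 3/3110218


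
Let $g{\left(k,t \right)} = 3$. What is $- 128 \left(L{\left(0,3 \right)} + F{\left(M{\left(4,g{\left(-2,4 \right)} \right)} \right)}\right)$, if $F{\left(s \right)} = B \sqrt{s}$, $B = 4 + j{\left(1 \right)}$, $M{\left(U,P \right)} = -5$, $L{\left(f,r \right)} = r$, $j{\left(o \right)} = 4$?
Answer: $-384 - 1024 i \sqrt{5} \approx -384.0 - 2289.7 i$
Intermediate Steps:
$B = 8$ ($B = 4 + 4 = 8$)
$F{\left(s \right)} = 8 \sqrt{s}$
$- 128 \left(L{\left(0,3 \right)} + F{\left(M{\left(4,g{\left(-2,4 \right)} \right)} \right)}\right) = - 128 \left(3 + 8 \sqrt{-5}\right) = - 128 \left(3 + 8 i \sqrt{5}\right) = -384 - 1024 i \sqrt{5}$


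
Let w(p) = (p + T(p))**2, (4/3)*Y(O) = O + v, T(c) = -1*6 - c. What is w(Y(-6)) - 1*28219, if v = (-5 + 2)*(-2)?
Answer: -28183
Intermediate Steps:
T(c) = -6 - c
v = 6 (v = -3*(-2) = 6)
Y(O) = 9/2 + 3*O/4 (Y(O) = 3*(O + 6)/4 = 3*(6 + O)/4 = 9/2 + 3*O/4)
w(p) = 36 (w(p) = (p + (-6 - p))**2 = (-6)**2 = 36)
w(Y(-6)) - 1*28219 = 36 - 1*28219 = 36 - 28219 = -28183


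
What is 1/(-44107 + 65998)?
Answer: 1/21891 ≈ 4.5681e-5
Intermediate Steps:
1/(-44107 + 65998) = 1/21891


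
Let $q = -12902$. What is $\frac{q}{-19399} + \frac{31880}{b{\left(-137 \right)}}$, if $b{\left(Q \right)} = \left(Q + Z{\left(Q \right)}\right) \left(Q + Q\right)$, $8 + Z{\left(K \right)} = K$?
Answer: $\frac{403837964}{374730483} \approx 1.0777$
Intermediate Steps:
$Z{\left(K \right)} = -8 + K$
$b{\left(Q \right)} = 2 Q \left(-8 + 2 Q\right)$ ($b{\left(Q \right)} = \left(Q + \left(-8 + Q\right)\right) \left(Q + Q\right) = \left(-8 + 2 Q\right) 2 Q = 2 Q \left(-8 + 2 Q\right)$)
$\frac{q}{-19399} + \frac{31880}{b{\left(-137 \right)}} = - \frac{12902}{-19399} + \frac{31880}{4 \left(-137\right) \left(-4 - 137\right)} = \left(-12902\right) \left(- \frac{1}{19399}\right) + \frac{31880}{4 \left(-137\right) \left(-141\right)} = \frac{12902}{19399} + \frac{31880}{77268} = \frac{12902}{19399} + 31880 \cdot \frac{1}{77268} = \frac{12902}{19399} + \frac{7970}{19317} = \frac{403837964}{374730483}$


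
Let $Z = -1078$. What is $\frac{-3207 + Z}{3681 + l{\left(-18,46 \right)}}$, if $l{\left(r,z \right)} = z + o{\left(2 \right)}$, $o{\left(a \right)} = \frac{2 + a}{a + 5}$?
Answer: $- \frac{29995}{26093} \approx -1.1495$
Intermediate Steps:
$o{\left(a \right)} = \frac{2 + a}{5 + a}$
$l{\left(r,z \right)} = \frac{4}{7} + z$ ($l{\left(r,z \right)} = z + \frac{2 + 2}{5 + 2} = z + \frac{1}{7} \cdot 4 = z + \frac{4}{7} = \frac{4}{7} + z$)
$\frac{-3207 + Z}{3681 + l{\left(-18,46 \right)}} = \frac{-3207 - 1078}{3681 + \left(\frac{4}{7} + 46\right)} = - \frac{4285}{3681 + \frac{326}{7}} = - \frac{4285}{\frac{26093}{7}} = \left(-4285\right) \frac{7}{26093} = - \frac{29995}{26093}$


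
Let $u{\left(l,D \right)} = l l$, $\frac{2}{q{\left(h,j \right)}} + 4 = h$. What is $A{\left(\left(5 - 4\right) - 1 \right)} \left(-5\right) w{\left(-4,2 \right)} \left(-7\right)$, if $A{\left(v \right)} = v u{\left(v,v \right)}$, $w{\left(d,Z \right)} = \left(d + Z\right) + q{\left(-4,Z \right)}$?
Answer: $0$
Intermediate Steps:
$q{\left(h,j \right)} = \frac{2}{-4 + h}$
$u{\left(l,D \right)} = l^{2}$
$w{\left(d,Z \right)} = - \frac{1}{4} + Z + d$ ($w{\left(d,Z \right)} = \left(d + Z\right) + \frac{2}{-4 - 4} = \left(Z + d\right) + \frac{2}{-8} = \left(Z + d\right) + 2 \left(- \frac{1}{8}\right) = \left(Z + d\right) - \frac{1}{4} = - \frac{1}{4} + Z + d$)
$A{\left(v \right)} = v^{3}$ ($A{\left(v \right)} = v v^{2} = v^{3}$)
$A{\left(\left(5 - 4\right) - 1 \right)} \left(-5\right) w{\left(-4,2 \right)} \left(-7\right) = \left(\left(5 - 4\right) - 1\right)^{3} \left(-5\right) \left(- \frac{1}{4} + 2 - 4\right) \left(-7\right) = \left(1 - 1\right)^{3} \left(-5\right) \left(- \frac{9}{4}\right) \left(-7\right) = 0^{3} \left(-5\right) \left(- \frac{9}{4}\right) \left(-7\right) = 0 \left(-5\right) \left(- \frac{9}{4}\right) \left(-7\right) = 0 \left(- \frac{9}{4}\right) \left(-7\right) = 0 \left(-7\right) = 0$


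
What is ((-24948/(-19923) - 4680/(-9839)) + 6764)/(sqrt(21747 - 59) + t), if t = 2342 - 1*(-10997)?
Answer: 5896879314904160/11624600752099167 - 884156130880*sqrt(5422)/11624600752099167 ≈ 0.50168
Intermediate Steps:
t = 13339 (t = 2342 + 10997 = 13339)
((-24948/(-19923) - 4680/(-9839)) + 6764)/(sqrt(21747 - 59) + t) = ((-24948/(-19923) - 4680/(-9839)) + 6764)/(sqrt(21747 - 59) + 13339) = ((-24948*(-1/19923) - 4680*(-1/9839)) + 6764)/(sqrt(21688) + 13339) = ((8316/6641 + 4680/9839) + 6764)/(2*sqrt(5422) + 13339) = (112901004/65340799 + 6764)/(13339 + 2*sqrt(5422)) = 442078065440/(65340799*(13339 + 2*sqrt(5422)))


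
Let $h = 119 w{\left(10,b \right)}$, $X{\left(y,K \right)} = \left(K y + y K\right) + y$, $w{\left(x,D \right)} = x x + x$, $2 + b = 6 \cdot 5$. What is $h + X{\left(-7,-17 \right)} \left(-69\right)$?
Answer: $-2849$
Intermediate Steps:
$b = 28$ ($b = -2 + 6 \cdot 5 = -2 + 30 = 28$)
$w{\left(x,D \right)} = x + x^{2}$ ($w{\left(x,D \right)} = x^{2} + x = x + x^{2}$)
$X{\left(y,K \right)} = y + 2 K y$ ($X{\left(y,K \right)} = \left(K y + K y\right) + y = 2 K y + y = y + 2 K y$)
$h = 13090$ ($h = 119 \cdot 10 \left(1 + 10\right) = 119 \cdot 10 \cdot 11 = 119 \cdot 110 = 13090$)
$h + X{\left(-7,-17 \right)} \left(-69\right) = 13090 + - 7 \left(1 + 2 \left(-17\right)\right) \left(-69\right) = 13090 + - 7 \left(1 - 34\right) \left(-69\right) = 13090 + \left(-7\right) \left(-33\right) \left(-69\right) = 13090 + 231 \left(-69\right) = 13090 - 15939 = -2849$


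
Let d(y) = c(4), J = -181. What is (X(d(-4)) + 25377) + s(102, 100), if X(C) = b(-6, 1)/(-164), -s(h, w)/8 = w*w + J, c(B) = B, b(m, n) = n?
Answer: -8720701/164 ≈ -53175.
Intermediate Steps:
s(h, w) = 1448 - 8*w² (s(h, w) = -8*(w*w - 181) = -8*(w² - 181) = -8*(-181 + w²) = 1448 - 8*w²)
d(y) = 4
X(C) = -1/164 (X(C) = 1/(-164) = 1*(-1/164) = -1/164)
(X(d(-4)) + 25377) + s(102, 100) = (-1/164 + 25377) + (1448 - 8*100²) = 4161827/164 + (1448 - 8*10000) = 4161827/164 + (1448 - 80000) = 4161827/164 - 78552 = -8720701/164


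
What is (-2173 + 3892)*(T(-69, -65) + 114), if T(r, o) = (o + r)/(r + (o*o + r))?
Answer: 11950488/61 ≈ 1.9591e+5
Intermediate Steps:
T(r, o) = (o + r)/(o**2 + 2*r) (T(r, o) = (o + r)/(r + (o**2 + r)) = (o + r)/(r + (r + o**2)) = (o + r)/(o**2 + 2*r))
(-2173 + 3892)*(T(-69, -65) + 114) = (-2173 + 3892)*((-65 - 69)/((-65)**2 + 2*(-69)) + 114) = 1719*(-134/(4225 - 138) + 114) = 1719*(-134/4087 + 114) = 1719*((1/4087)*(-134) + 114) = 1719*(-2/61 + 114) = 1719*(6952/61) = 11950488/61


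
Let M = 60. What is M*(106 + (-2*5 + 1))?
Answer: 5820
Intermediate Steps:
M*(106 + (-2*5 + 1)) = 60*(106 + (-2*5 + 1)) = 60*(106 + (-10 + 1)) = 60*(106 - 9) = 60*97 = 5820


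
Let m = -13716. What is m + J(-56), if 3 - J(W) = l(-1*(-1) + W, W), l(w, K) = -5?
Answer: -13708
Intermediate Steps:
J(W) = 8 (J(W) = 3 - 1*(-5) = 3 + 5 = 8)
m + J(-56) = -13716 + 8 = -13708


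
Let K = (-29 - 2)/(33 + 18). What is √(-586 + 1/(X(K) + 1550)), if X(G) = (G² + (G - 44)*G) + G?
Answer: I*√9857642138692195/4101455 ≈ 24.207*I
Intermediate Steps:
K = -31/51 ≈ -0.60784
X(G) = G + G² + G*(-44 + G) (X(G) = (G² + (-44 + G)*G) + G = (G² + G*(-44 + G)) + G = G + G² + G*(-44 + G))
√(-586 + 1/(X(K) + 1550)) = √(-586 + 1/(-31*(-43 + 2*(-31/51))/51 + 1550)) = √(-586 + 1/(-31*(-43 - 62/51)/51 + 1550)) = √(-586 + 1/(-31/51*(-2255/51) + 1550)) = √(-586 + 1/(69905/2601 + 1550)) = √(-586 + 1/(4101455/2601)) = √(-586 + 2601/4101455) = √(-2403450029/4101455) = I*√9857642138692195/4101455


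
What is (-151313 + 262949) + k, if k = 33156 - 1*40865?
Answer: 103927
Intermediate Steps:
k = -7709 (k = 33156 - 40865 = -7709)
(-151313 + 262949) + k = (-151313 + 262949) - 7709 = 111636 - 7709 = 103927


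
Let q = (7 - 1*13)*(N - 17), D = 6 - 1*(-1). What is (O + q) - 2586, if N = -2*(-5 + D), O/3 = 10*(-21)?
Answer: -3090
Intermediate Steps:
D = 7 (D = 6 + 1 = 7)
O = -630 (O = 3*(10*(-21)) = 3*(-210) = -630)
N = -4 (N = -2*(-5 + 7) = -2*2 = -4)
q = 126 (q = (7 - 1*13)*(-4 - 17) = (7 - 13)*(-21) = -6*(-21) = 126)
(O + q) - 2586 = (-630 + 126) - 2586 = -504 - 2586 = -3090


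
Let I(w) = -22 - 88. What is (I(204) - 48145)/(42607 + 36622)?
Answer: -48255/79229 ≈ -0.60906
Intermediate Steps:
I(w) = -110
(I(204) - 48145)/(42607 + 36622) = (-110 - 48145)/(42607 + 36622) = -48255/79229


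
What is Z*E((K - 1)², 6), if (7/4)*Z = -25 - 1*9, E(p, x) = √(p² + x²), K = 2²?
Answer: -408*√13/7 ≈ -210.15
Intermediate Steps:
K = 4
Z = -136/7 (Z = 4*(-25 - 1*9)/7 = 4*(-25 - 9)/7 = (4/7)*(-34) = -136/7 ≈ -19.429)
Z*E((K - 1)², 6) = -136*√(((4 - 1)²)² + 6²)/7 = -136*√((3²)² + 36)/7 = -136*√(9² + 36)/7 = -136*√(81 + 36)/7 = -408*√13/7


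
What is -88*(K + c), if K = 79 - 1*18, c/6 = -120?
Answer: 57992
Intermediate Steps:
c = -720 (c = 6*(-120) = -720)
K = 61 (K = 79 - 18 = 61)
-88*(K + c) = -88*(61 - 720) = -88*(-659) = 57992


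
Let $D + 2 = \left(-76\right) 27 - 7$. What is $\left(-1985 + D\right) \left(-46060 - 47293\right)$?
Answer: $377706238$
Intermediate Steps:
$D = -2061$ ($D = -2 - 2059 = -2061$)
$\left(-1985 + D\right) \left(-46060 - 47293\right) = \left(-1985 - 2061\right) \left(-46060 - 47293\right) = \left(-4046\right) \left(-93353\right) = 377706238$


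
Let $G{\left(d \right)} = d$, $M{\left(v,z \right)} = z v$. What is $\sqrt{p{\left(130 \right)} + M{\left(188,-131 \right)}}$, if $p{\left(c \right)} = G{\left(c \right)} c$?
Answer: $4 i \sqrt{483} \approx 87.909 i$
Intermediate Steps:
$M{\left(v,z \right)} = v z$
$p{\left(c \right)} = c^{2}$ ($p{\left(c \right)} = c c = c^{2}$)
$\sqrt{p{\left(130 \right)} + M{\left(188,-131 \right)}} = \sqrt{130^{2} + 188 \left(-131\right)} = \sqrt{16900 - 24628} = \sqrt{-7728} = 4 i \sqrt{483}$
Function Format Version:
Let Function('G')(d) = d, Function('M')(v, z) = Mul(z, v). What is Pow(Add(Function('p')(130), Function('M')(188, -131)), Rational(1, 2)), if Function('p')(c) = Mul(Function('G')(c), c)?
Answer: Mul(4, I, Pow(483, Rational(1, 2))) ≈ Mul(87.909, I)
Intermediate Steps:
Function('M')(v, z) = Mul(v, z)
Function('p')(c) = Pow(c, 2) (Function('p')(c) = Mul(c, c) = Pow(c, 2))
Pow(Add(Function('p')(130), Function('M')(188, -131)), Rational(1, 2)) = Pow(Add(Pow(130, 2), Mul(188, -131)), Rational(1, 2)) = Pow(Add(16900, -24628), Rational(1, 2)) = Pow(-7728, Rational(1, 2)) = Mul(4, I, Pow(483, Rational(1, 2)))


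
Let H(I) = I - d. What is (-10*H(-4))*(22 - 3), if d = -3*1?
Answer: 190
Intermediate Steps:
d = -3
H(I) = 3 + I (H(I) = I - 1*(-3) = I + 3 = 3 + I)
(-10*H(-4))*(22 - 3) = (-10*(3 - 4))*(22 - 3) = -10*(-1)*19 = 10*19 = 190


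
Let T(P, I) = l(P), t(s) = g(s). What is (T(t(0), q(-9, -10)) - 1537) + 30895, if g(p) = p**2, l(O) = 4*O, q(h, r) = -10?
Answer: 29358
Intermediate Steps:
t(s) = s**2
T(P, I) = 4*P
(T(t(0), q(-9, -10)) - 1537) + 30895 = (4*0**2 - 1537) + 30895 = (4*0 - 1537) + 30895 = (0 - 1537) + 30895 = -1537 + 30895 = 29358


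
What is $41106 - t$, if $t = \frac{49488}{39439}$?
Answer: $\frac{1621130046}{39439} \approx 41105.0$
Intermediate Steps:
$t = \frac{49488}{39439}$ ($t = 49488 \cdot \frac{1}{39439} = \frac{49488}{39439} \approx 1.2548$)
$41106 - t = 41106 - \frac{49488}{39439} = \frac{1621130046}{39439}$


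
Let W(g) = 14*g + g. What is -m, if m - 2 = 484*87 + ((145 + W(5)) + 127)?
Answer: -42457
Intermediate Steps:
W(g) = 15*g
m = 42457 (m = 2 + (484*87 + ((145 + 15*5) + 127)) = 2 + (42108 + ((145 + 75) + 127)) = 2 + (42108 + (220 + 127)) = 2 + (42108 + 347) = 2 + 42455 = 42457)
-m = -1*42457 = -42457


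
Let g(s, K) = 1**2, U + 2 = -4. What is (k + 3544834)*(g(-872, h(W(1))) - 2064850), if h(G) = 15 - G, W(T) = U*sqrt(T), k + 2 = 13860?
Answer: -7348161617508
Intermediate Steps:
U = -6 (U = -2 - 4 = -6)
k = 13858 (k = -2 + 13860 = 13858)
W(T) = -6*sqrt(T)
g(s, K) = 1
(k + 3544834)*(g(-872, h(W(1))) - 2064850) = (13858 + 3544834)*(1 - 2064850) = 3558692*(-2064849) = -7348161617508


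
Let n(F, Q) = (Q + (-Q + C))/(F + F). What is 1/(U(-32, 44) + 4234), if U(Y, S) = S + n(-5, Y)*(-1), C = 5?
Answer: 2/8557 ≈ 0.00023373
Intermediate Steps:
n(F, Q) = 5/(2*F) (n(F, Q) = (Q + (-Q + 5))/(F + F) = (Q + (5 - Q))/((2*F)) = 5*(1/(2*F)) = 5/(2*F))
U(Y, S) = ½ + S (U(Y, S) = S + ((5/2)/(-5))*(-1) = S + ((5/2)*(-⅕))*(-1) = S - ½*(-1) = S + ½ = ½ + S)
1/(U(-32, 44) + 4234) = 1/((½ + 44) + 4234) = 1/(89/2 + 4234) = 1/(8557/2) = 2/8557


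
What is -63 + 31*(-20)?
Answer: -683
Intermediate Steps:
-63 + 31*(-20) = -63 - 620 = -683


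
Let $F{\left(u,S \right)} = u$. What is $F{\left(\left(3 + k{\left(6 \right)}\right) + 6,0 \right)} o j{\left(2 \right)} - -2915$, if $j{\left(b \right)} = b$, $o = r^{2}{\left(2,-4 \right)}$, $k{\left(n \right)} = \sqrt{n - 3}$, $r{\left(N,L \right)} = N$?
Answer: $2987 + 8 \sqrt{3} \approx 3000.9$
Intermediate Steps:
$k{\left(n \right)} = \sqrt{-3 + n}$
$o = 4$ ($o = 2^{2} = 4$)
$F{\left(\left(3 + k{\left(6 \right)}\right) + 6,0 \right)} o j{\left(2 \right)} - -2915 = \left(\left(3 + \sqrt{-3 + 6}\right) + 6\right) 4 \cdot 2 - -2915 = \left(\left(3 + \sqrt{3}\right) + 6\right) 4 \cdot 2 + 2915 = \left(9 + \sqrt{3}\right) 4 \cdot 2 + 2915 = \left(36 + 4 \sqrt{3}\right) 2 + 2915 = \left(72 + 8 \sqrt{3}\right) + 2915 = 2987 + 8 \sqrt{3}$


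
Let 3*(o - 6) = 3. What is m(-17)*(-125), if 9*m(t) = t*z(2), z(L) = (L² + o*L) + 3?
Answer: 14875/3 ≈ 4958.3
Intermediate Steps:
o = 7 (o = 6 + (⅓)*3 = 6 + 1 = 7)
z(L) = 3 + L² + 7*L (z(L) = (L² + 7*L) + 3 = 3 + L² + 7*L)
m(t) = 7*t/3 (m(t) = (t*(3 + 2² + 7*2))/9 = (t*(3 + 4 + 14))/9 = (t*21)/9 = (21*t)/9 = 7*t/3)
m(-17)*(-125) = ((7/3)*(-17))*(-125) = -119/3*(-125) = 14875/3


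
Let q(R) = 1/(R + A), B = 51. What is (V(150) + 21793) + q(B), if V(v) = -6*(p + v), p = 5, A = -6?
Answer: 938836/45 ≈ 20863.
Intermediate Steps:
V(v) = -30 - 6*v (V(v) = -6*(5 + v) = -30 - 6*v)
q(R) = 1/(-6 + R) (q(R) = 1/(R - 6) = 1/(-6 + R))
(V(150) + 21793) + q(B) = ((-30 - 6*150) + 21793) + 1/(-6 + 51) = ((-30 - 900) + 21793) + 1/45 = (-930 + 21793) + 1/45 = 20863 + 1/45 = 938836/45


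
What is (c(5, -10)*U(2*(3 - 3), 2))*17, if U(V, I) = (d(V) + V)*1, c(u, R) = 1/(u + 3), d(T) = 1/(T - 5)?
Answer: -17/40 ≈ -0.42500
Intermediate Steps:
d(T) = 1/(-5 + T)
c(u, R) = 1/(3 + u)
U(V, I) = V + 1/(-5 + V) (U(V, I) = (1/(-5 + V) + V)*1 = (V + 1/(-5 + V))*1 = V + 1/(-5 + V))
(c(5, -10)*U(2*(3 - 3), 2))*17 = (((1 + (2*(3 - 3))*(-5 + 2*(3 - 3)))/(-5 + 2*(3 - 3)))/(3 + 5))*17 = (((1 + (2*0)*(-5 + 2*0))/(-5 + 2*0))/8)*17 = (((1 + 0*(-5 + 0))/(-5 + 0))/8)*17 = (((1 + 0*(-5))/(-5))/8)*17 = ((-(1 + 0)/5)/8)*17 = ((-⅕*1)/8)*17 = ((⅛)*(-⅕))*17 = -1/40*17 = -17/40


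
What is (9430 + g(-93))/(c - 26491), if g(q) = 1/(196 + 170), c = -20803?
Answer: -3451381/17309604 ≈ -0.19939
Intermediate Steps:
g(q) = 1/366
(9430 + g(-93))/(c - 26491) = (9430 + 1/366)/(-20803 - 26491) = (3451381/366)/(-47294) = (3451381/366)*(-1/47294) = -3451381/17309604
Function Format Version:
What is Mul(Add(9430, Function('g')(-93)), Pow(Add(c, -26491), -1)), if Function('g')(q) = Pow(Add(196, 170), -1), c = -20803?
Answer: Rational(-3451381, 17309604) ≈ -0.19939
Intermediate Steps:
Function('g')(q) = Rational(1, 366) (Function('g')(q) = Pow(366, -1) = Rational(1, 366))
Mul(Add(9430, Function('g')(-93)), Pow(Add(c, -26491), -1)) = Mul(Add(9430, Rational(1, 366)), Pow(Add(-20803, -26491), -1)) = Mul(Rational(3451381, 366), Pow(-47294, -1)) = Mul(Rational(3451381, 366), Rational(-1, 47294)) = Rational(-3451381, 17309604)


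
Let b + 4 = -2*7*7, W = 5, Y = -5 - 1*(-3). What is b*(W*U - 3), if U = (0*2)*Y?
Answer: 306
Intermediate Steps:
Y = -2 (Y = -5 + 3 = -2)
b = -102 (b = -4 - 2*7*7 = -4 - 14*7 = -4 - 1*98 = -4 - 98 = -102)
U = 0 (U = (0*2)*(-2) = 0*(-2) = 0)
b*(W*U - 3) = -102*(5*0 - 3) = -102*(0 - 3) = -102*(-3) = 306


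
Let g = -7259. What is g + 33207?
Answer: 25948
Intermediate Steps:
g + 33207 = -7259 + 33207 = 25948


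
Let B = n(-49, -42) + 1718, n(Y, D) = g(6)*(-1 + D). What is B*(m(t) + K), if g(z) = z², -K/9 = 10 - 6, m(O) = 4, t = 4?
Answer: -5440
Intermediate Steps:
K = -36 (K = -9*(10 - 6) = -9*4 = -36)
n(Y, D) = -36 + 36*D (n(Y, D) = 6²*(-1 + D) = 36*(-1 + D) = -36 + 36*D)
B = 170 (B = (-36 + 36*(-42)) + 1718 = (-36 - 1512) + 1718 = -1548 + 1718 = 170)
B*(m(t) + K) = 170*(4 - 36) = 170*(-32) = -5440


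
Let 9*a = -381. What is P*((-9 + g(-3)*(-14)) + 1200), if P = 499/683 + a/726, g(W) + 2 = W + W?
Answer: 1303105543/1487574 ≈ 875.99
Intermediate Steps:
a = -127/3 (a = (1/9)*(-381) = -127/3 ≈ -42.333)
g(W) = -2 + 2*W (g(W) = -2 + (W + W) = -2 + 2*W)
P = 1000081/1487574 (P = 499/683 - 127/3/726 = 499*(1/683) - 127/3*1/726 = 499/683 - 127/2178 = 1000081/1487574 ≈ 0.67229)
P*((-9 + g(-3)*(-14)) + 1200) = 1000081*((-9 + (-2 + 2*(-3))*(-14)) + 1200)/1487574 = 1000081*((-9 + (-2 - 6)*(-14)) + 1200)/1487574 = 1000081*((-9 - 8*(-14)) + 1200)/1487574 = 1000081*((-9 + 112) + 1200)/1487574 = 1000081*(103 + 1200)/1487574 = (1000081/1487574)*1303 = 1303105543/1487574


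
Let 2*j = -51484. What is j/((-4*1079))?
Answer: 12871/2158 ≈ 5.9643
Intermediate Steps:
j = -25742 (j = (½)*(-51484) = -25742)
j/((-4*1079)) = -25742/((-4*1079)) = -25742/(-4316) = -25742*(-1/4316) = 12871/2158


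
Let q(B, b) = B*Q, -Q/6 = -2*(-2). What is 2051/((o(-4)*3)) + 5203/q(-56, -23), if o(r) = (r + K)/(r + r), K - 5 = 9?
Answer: -1216459/2240 ≈ -543.06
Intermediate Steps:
K = 14 (K = 5 + 9 = 14)
Q = -24 (Q = -(-12)*(-2) = -6*4 = -24)
o(r) = (14 + r)/(2*r) (o(r) = (r + 14)/(r + r) = (14 + r)/((2*r)) = (14 + r)*(1/(2*r)) = (14 + r)/(2*r))
q(B, b) = -24*B (q(B, b) = B*(-24) = -24*B)
2051/((o(-4)*3)) + 5203/q(-56, -23) = 2051/((((½)*(14 - 4)/(-4))*3)) + 5203/((-24*(-56))) = 2051/((((½)*(-¼)*10)*3)) + 5203/1344 = 2051/((-5/4*3)) + 5203*(1/1344) = 2051/(-15/4) + 5203/1344 = 2051*(-4/15) + 5203/1344 = -8204/15 + 5203/1344 = -1216459/2240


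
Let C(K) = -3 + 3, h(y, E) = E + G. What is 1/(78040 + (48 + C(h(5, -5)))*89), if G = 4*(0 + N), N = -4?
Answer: 1/82312 ≈ 1.2149e-5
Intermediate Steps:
G = -16 (G = 4*(0 - 4) = 4*(-4) = -16)
h(y, E) = -16 + E (h(y, E) = E - 16 = -16 + E)
C(K) = 0
1/(78040 + (48 + C(h(5, -5)))*89) = 1/(78040 + (48 + 0)*89) = 1/(78040 + 48*89) = 1/(78040 + 4272) = 1/82312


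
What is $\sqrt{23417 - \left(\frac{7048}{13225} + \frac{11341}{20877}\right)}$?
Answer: $\frac{4 \sqrt{8435739836915463}}{2400855} \approx 153.02$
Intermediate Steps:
$\sqrt{23417 - \left(\frac{7048}{13225} + \frac{11341}{20877}\right)} = \sqrt{23417 - \frac{297125821}{276098325}} = \sqrt{\frac{6465097350704}{276098325}} = \frac{4 \sqrt{8435739836915463}}{2400855}$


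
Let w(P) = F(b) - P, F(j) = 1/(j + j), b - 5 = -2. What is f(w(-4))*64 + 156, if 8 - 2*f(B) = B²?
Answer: -1292/9 ≈ -143.56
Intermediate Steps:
b = 3 (b = 5 - 2 = 3)
F(j) = 1/(2*j)
w(P) = ⅙ - P (w(P) = (½)/3 - P = (½)*(⅓) - P = ⅙ - P)
f(B) = 4 - B²/2
f(w(-4))*64 + 156 = (4 - (⅙ - 1*(-4))²/2)*64 + 156 = (4 - (⅙ + 4)²/2)*64 + 156 = (4 - (25/6)²/2)*64 + 156 = (4 - ½*625/36)*64 + 156 = (4 - 625/72)*64 + 156 = -337/72*64 + 156 = -2696/9 + 156 = -1292/9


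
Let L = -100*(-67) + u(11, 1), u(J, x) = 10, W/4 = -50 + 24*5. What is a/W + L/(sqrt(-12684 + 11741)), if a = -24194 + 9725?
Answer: -2067/40 - 6710*I*sqrt(943)/943 ≈ -51.675 - 218.51*I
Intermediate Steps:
a = -14469
W = 280 (W = 4*(-50 + 24*5) = 4*(-50 + 120) = 4*70 = 280)
L = 6710 (L = -100*(-67) + 10 = 6700 + 10 = 6710)
a/W + L/(sqrt(-12684 + 11741)) = -14469/280 + 6710/(sqrt(-12684 + 11741)) = -14469*1/280 + 6710/(sqrt(-943)) = -2067/40 + 6710/((I*sqrt(943))) = -2067/40 + 6710*(-I*sqrt(943)/943) = -2067/40 - 6710*I*sqrt(943)/943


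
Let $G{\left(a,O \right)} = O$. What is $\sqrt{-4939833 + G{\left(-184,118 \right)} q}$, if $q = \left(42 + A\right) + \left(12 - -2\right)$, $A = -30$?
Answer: $i \sqrt{4936765} \approx 2221.9 i$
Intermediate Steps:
$q = 26$ ($q = \left(42 - 30\right) + \left(12 - -2\right) = 12 + \left(12 + 2\right) = 12 + 14 = 26$)
$\sqrt{-4939833 + G{\left(-184,118 \right)} q} = \sqrt{-4939833 + 118 \cdot 26} = \sqrt{-4939833 + 3068} = \sqrt{-4936765} = i \sqrt{4936765}$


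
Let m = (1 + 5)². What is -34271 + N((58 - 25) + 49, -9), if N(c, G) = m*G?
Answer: -34595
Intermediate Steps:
m = 36 (m = 6² = 36)
N(c, G) = 36*G
-34271 + N((58 - 25) + 49, -9) = -34271 + 36*(-9) = -34271 - 324 = -34595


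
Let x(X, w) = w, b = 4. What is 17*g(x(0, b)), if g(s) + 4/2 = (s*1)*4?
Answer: 238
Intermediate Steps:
g(s) = -2 + 4*s (g(s) = -2 + (s*1)*4 = -2 + s*4 = -2 + 4*s)
17*g(x(0, b)) = 17*(-2 + 4*4) = 17*(-2 + 16) = 17*14 = 238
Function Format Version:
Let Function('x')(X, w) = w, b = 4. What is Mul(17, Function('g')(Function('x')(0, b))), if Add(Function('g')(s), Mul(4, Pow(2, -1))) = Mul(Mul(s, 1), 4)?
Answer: 238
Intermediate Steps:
Function('g')(s) = Add(-2, Mul(4, s)) (Function('g')(s) = Add(-2, Mul(Mul(s, 1), 4)) = Add(-2, Mul(s, 4)) = Add(-2, Mul(4, s)))
Mul(17, Function('g')(Function('x')(0, b))) = Mul(17, Add(-2, Mul(4, 4))) = Mul(17, Add(-2, 16)) = Mul(17, 14) = 238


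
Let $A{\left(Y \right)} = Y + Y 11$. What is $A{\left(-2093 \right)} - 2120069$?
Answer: $-2145185$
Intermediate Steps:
$A{\left(Y \right)} = 12 Y$ ($A{\left(Y \right)} = Y + 11 Y = 12 Y$)
$A{\left(-2093 \right)} - 2120069 = 12 \left(-2093\right) - 2120069 = -25116 - 2120069 = -2145185$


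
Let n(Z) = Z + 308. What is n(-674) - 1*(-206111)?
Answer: 205745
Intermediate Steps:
n(Z) = 308 + Z
n(-674) - 1*(-206111) = (308 - 674) - 1*(-206111) = -366 + 206111 = 205745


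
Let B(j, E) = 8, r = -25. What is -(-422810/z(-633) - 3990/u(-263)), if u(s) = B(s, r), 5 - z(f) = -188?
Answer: 2076275/772 ≈ 2689.5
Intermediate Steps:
z(f) = 193 (z(f) = 5 - 1*(-188) = 5 + 188 = 193)
u(s) = 8
-(-422810/z(-633) - 3990/u(-263)) = -(-422810/193 - 3990/8) = -(-422810*1/193 - 3990*⅛) = -(-422810/193 - 1995/4) = -1*(-2076275/772) = 2076275/772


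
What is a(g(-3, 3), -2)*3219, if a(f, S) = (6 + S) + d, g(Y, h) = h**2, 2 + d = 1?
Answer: 9657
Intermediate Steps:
d = -1 (d = -2 + 1 = -1)
a(f, S) = 5 + S (a(f, S) = (6 + S) - 1 = 5 + S)
a(g(-3, 3), -2)*3219 = (5 - 2)*3219 = 3*3219 = 9657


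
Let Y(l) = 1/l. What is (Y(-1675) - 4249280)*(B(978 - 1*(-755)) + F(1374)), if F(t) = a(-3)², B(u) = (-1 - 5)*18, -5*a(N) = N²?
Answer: 18640847738619/41875 ≈ 4.4515e+8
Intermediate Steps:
a(N) = -N²/5
B(u) = -108 (B(u) = -6*18 = -108)
F(t) = 81/25 (F(t) = (-⅕*(-3)²)² = (-⅕*9)² = (-9/5)² = 81/25)
(Y(-1675) - 4249280)*(B(978 - 1*(-755)) + F(1374)) = (1/(-1675) - 4249280)*(-108 + 81/25) = (-1/1675 - 4249280)*(-2619/25) = -7117544001/1675*(-2619/25) = 18640847738619/41875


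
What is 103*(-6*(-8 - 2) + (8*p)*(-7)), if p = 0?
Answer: 6180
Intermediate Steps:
103*(-6*(-8 - 2) + (8*p)*(-7)) = 103*(-6*(-8 - 2) + (8*0)*(-7)) = 103*(-6*(-10) + 0*(-7)) = 103*(60 + 0) = 103*60 = 6180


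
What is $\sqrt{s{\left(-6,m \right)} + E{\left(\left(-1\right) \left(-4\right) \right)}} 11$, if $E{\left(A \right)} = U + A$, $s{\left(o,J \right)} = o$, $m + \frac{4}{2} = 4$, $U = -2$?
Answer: $22 i \approx 22.0 i$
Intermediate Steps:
$m = 2$ ($m = -2 + 4 = 2$)
$E{\left(A \right)} = -2 + A$
$\sqrt{s{\left(-6,m \right)} + E{\left(\left(-1\right) \left(-4\right) \right)}} 11 = \sqrt{-6 - -2} \cdot 11 = \sqrt{-6 + \left(-2 + 4\right)} 11 = \sqrt{-6 + 2} \cdot 11 = \sqrt{-4} \cdot 11 = 2 i 11 = 22 i$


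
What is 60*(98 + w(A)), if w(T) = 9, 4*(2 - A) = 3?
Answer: 6420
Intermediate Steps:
A = 5/4 (A = 2 - ¼*3 = 2 - ¾ = 5/4 ≈ 1.2500)
60*(98 + w(A)) = 60*(98 + 9) = 60*107 = 6420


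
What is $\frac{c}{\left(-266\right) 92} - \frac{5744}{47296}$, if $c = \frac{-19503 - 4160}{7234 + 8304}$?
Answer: $- \frac{34109585799}{281001746704} \approx -0.12139$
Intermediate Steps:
$c = - \frac{23663}{15538} \approx -1.5229$
$\frac{c}{\left(-266\right) 92} - \frac{5744}{47296} = - \frac{23663}{15538 \left(\left(-266\right) 92\right)} - \frac{5744}{47296} = - \frac{23663}{15538 \left(-24472\right)} - \frac{359}{2956} = \left(- \frac{23663}{15538}\right) \left(- \frac{1}{24472}\right) - \frac{359}{2956} = \frac{23663}{380245936} - \frac{359}{2956} = - \frac{34109585799}{281001746704}$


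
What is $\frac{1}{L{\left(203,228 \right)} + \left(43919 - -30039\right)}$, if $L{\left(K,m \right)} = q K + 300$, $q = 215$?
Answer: $\frac{1}{117903} \approx 8.4816 \cdot 10^{-6}$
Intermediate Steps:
$L{\left(K,m \right)} = 300 + 215 K$ ($L{\left(K,m \right)} = 215 K + 300 = 300 + 215 K$)
$\frac{1}{L{\left(203,228 \right)} + \left(43919 - -30039\right)} = \frac{1}{\left(300 + 215 \cdot 203\right) + \left(43919 - -30039\right)} = \frac{1}{\left(300 + 43645\right) + \left(43919 + 30039\right)} = \frac{1}{43945 + 73958} = \frac{1}{117903}$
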